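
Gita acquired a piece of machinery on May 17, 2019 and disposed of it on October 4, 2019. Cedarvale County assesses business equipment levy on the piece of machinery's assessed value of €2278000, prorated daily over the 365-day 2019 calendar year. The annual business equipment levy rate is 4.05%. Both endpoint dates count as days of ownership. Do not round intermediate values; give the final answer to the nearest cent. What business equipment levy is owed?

Days held (May 17 – October 4, 2019): 141 out of 365
Tax = €2278000 × 4.05% × 141/365 = €35639.7781

€35639.78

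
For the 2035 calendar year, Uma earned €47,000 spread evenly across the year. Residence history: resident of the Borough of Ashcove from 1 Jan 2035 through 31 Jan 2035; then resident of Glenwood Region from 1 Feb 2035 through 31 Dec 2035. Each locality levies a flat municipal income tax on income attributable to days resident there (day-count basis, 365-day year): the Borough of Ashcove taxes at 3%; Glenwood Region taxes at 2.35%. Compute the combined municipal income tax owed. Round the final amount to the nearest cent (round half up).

The Borough of Ashcove, 1 Jan – 31 Jan 2035: 31 days → €47,000 × 3% × 31/365 = €119.7534
Glenwood Region, 1 Feb – 31 Dec 2035: 334 days → €47,000 × 2.35% × 334/365 = €1,010.6932
Total = €1,130.4466

€1,130.45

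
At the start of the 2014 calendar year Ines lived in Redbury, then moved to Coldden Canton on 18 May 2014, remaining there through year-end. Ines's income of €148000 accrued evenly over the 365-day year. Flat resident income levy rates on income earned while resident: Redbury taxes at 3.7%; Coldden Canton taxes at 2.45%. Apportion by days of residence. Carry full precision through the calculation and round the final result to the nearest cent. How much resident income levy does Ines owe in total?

Redbury, 1 Jan – 17 May 2014: 137 days → €148000 × 3.7% × 137/365 = €2055.3753
Coldden Canton, 18 May – 31 Dec 2014: 228 days → €148000 × 2.45% × 228/365 = €2265.0082
Total = €4320.3836

€4320.38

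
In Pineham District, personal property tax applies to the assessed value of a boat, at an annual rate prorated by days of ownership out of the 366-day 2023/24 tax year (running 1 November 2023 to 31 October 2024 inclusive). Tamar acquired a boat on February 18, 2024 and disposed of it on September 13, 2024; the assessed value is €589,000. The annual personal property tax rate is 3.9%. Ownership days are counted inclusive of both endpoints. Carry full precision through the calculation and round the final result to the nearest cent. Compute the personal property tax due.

€13,117.32

Days held (February 18 – September 13, 2024): 209 out of 366
Tax = €589,000 × 3.9% × 209/366 = €13,117.3197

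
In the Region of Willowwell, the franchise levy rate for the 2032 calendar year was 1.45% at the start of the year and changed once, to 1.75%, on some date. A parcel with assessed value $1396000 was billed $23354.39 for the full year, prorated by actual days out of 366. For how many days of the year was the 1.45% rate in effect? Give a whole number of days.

94 days

Let d = days at the first rate; then 366 − d days at the second rate.
$1396000 × [1.45%·d + 1.75%·(366−d)] / 366 = $23354.39
Solving gives d = 94, so the new rate took effect on April 4, 2032.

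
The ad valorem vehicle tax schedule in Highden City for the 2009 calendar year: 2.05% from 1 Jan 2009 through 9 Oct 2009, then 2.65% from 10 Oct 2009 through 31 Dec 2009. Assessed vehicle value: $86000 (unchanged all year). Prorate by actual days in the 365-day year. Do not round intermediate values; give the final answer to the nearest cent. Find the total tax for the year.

1 Jan – 9 Oct 2009: 282 days at 2.05% → $86000 × 2.05% × 282/365 = $1362.0986
10 Oct – 31 Dec 2009: 83 days at 2.65% → $86000 × 2.65% × 83/365 = $518.2384
Total = $1880.3370

$1880.34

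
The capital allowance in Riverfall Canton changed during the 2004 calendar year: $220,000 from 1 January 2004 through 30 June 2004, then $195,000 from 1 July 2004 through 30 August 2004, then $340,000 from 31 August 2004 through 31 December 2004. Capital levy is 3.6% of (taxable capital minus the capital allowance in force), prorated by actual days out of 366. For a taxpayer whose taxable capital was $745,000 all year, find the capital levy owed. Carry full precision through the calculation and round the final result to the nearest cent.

1 January – 30 June 2004: 182 days, exemption $220,000 → ($745,000 − $220,000) × 3.6% × 182/366 = $9,398.3607
1 July – 30 August 2004: 61 days, exemption $195,000 → ($745,000 − $195,000) × 3.6% × 61/366 = $3,300.0000
31 August – 31 December 2004: 123 days, exemption $340,000 → ($745,000 − $340,000) × 3.6% × 123/366 = $4,899.8361
Total = $17,598.1967

$17,598.20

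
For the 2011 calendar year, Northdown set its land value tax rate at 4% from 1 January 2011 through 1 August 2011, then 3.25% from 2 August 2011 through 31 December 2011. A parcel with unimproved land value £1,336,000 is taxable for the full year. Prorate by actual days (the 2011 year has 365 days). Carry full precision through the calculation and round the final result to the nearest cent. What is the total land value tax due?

£49,267.29

1 January – 1 August 2011: 213 days at 4% → £1,336,000 × 4% × 213/365 = £31,185.5342
2 August – 31 December 2011: 152 days at 3.25% → £1,336,000 × 3.25% × 152/365 = £18,081.7534
Total = £49,267.2877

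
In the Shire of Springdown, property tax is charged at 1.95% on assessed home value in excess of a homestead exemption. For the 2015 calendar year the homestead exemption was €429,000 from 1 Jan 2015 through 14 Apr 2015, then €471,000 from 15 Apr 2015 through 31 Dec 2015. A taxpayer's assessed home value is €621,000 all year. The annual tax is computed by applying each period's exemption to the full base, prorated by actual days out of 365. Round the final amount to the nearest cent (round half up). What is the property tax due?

1 Jan – 14 Apr 2015: 104 days, exemption €429,000 → (€621,000 − €429,000) × 1.95% × 104/365 = €1,066.7836
15 Apr – 31 Dec 2015: 261 days, exemption €471,000 → (€621,000 − €471,000) × 1.95% × 261/365 = €2,091.5753
Total = €3,158.3589

€3,158.36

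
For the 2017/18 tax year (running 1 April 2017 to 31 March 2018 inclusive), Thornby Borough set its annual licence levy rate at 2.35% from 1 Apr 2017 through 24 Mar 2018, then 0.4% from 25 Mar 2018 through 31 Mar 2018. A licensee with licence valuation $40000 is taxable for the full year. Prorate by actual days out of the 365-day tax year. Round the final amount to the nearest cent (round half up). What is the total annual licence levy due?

$925.04

1 Apr 2017 – 24 Mar 2018: 358 days at 2.35% → $40000 × 2.35% × 358/365 = $921.9726
25 Mar – 31 Mar 2018: 7 days at 0.4% → $40000 × 0.4% × 7/365 = $3.0685
Total = $925.0411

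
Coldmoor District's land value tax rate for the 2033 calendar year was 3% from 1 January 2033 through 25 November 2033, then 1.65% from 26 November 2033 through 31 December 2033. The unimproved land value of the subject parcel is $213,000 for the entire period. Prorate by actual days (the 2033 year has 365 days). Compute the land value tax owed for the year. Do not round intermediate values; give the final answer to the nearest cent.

$6,106.39

1 January – 25 November 2033: 329 days at 3% → $213,000 × 3% × 329/365 = $5,759.7534
26 November – 31 December 2033: 36 days at 1.65% → $213,000 × 1.65% × 36/365 = $346.6356
Total = $6,106.3890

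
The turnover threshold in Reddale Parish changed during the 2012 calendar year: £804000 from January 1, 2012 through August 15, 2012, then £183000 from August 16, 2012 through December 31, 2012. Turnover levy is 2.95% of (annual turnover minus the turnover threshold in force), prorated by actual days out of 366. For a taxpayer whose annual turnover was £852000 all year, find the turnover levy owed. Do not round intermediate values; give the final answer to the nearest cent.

January 1 – August 15, 2012: 228 days, exemption £804000 → (£852000 − £804000) × 2.95% × 228/366 = £882.0984
August 16 – December 31, 2012: 138 days, exemption £183000 → (£852000 − £183000) × 2.95% × 138/366 = £7441.2541
Total = £8323.3525

£8323.35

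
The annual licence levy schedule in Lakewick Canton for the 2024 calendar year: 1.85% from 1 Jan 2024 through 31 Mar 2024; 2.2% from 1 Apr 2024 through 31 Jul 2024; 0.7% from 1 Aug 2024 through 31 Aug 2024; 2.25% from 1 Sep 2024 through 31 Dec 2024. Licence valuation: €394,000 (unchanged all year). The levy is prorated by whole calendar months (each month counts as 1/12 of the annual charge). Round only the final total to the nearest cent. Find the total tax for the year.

€7,896.42

1 Jan – 31 Mar 2024: 3 months at 1.85% → €394,000 × 1.85% × 3/12 = €1,822.2500
1 Apr – 31 Jul 2024: 4 months at 2.2% → €394,000 × 2.2% × 4/12 = €2,889.3333
1 Aug – 31 Aug 2024: 1 month at 0.7% → €394,000 × 0.7% × 1/12 = €229.8333
1 Sep – 31 Dec 2024: 4 months at 2.25% → €394,000 × 2.25% × 4/12 = €2,955.0000
Total = €7,896.4167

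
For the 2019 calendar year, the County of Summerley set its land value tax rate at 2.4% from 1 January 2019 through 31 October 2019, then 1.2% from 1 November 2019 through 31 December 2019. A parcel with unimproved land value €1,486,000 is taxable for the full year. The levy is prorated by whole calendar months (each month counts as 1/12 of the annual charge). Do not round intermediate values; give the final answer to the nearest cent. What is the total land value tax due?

1 January – 31 October 2019: 10 months at 2.4% → €1,486,000 × 2.4% × 10/12 = €29,720.0000
1 November – 31 December 2019: 2 months at 1.2% → €1,486,000 × 1.2% × 2/12 = €2,972.0000
Total = €32,692.0000

€32,692.00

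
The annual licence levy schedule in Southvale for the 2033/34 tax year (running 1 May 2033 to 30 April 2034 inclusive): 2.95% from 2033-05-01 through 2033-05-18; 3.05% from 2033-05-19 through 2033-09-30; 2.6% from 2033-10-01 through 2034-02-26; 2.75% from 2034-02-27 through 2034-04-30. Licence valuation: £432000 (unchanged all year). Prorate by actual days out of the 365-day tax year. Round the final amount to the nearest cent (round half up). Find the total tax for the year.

2033-05-01 to 2033-05-18: 18 days at 2.95% → £432000 × 2.95% × 18/365 = £628.4712
2033-05-19 to 2033-09-30: 135 days at 3.05% → £432000 × 3.05% × 135/365 = £4873.3151
2033-10-01 to 2034-02-26: 149 days at 2.6% → £432000 × 2.6% × 149/365 = £4585.1178
2034-02-27 to 2034-04-30: 63 days at 2.75% → £432000 × 2.75% × 63/365 = £2050.5205
Total = £12137.4247

£12137.42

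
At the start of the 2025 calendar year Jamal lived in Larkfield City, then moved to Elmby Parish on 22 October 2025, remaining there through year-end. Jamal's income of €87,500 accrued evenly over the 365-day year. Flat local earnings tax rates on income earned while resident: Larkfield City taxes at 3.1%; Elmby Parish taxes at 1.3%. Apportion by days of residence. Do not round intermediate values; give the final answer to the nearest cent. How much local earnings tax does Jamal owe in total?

€2,406.13

Larkfield City, 1 January – 21 October 2025: 294 days → €87,500 × 3.1% × 294/365 = €2,184.8630
Elmby Parish, 22 October – 31 December 2025: 71 days → €87,500 × 1.3% × 71/365 = €221.2671
Total = €2,406.1301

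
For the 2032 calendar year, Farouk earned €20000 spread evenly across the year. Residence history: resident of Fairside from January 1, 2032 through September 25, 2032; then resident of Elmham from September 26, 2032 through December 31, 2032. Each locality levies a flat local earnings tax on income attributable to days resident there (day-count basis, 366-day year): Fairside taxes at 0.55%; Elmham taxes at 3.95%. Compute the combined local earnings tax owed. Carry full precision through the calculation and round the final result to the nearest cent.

€290.22

Fairside, January 1 – September 25, 2032: 269 days → €20000 × 0.55% × 269/366 = €80.8470
Elmham, September 26 – December 31, 2032: 97 days → €20000 × 3.95% × 97/366 = €209.3716
Total = €290.2186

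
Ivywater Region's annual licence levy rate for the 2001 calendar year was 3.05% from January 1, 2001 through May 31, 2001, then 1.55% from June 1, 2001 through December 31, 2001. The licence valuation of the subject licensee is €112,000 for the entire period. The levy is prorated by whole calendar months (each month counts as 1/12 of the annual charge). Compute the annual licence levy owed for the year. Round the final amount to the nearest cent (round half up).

€2,436.00

January 1 – May 31, 2001: 5 months at 3.05% → €112,000 × 3.05% × 5/12 = €1,423.3333
June 1 – December 31, 2001: 7 months at 1.55% → €112,000 × 1.55% × 7/12 = €1,012.6667
Total = €2,436.0000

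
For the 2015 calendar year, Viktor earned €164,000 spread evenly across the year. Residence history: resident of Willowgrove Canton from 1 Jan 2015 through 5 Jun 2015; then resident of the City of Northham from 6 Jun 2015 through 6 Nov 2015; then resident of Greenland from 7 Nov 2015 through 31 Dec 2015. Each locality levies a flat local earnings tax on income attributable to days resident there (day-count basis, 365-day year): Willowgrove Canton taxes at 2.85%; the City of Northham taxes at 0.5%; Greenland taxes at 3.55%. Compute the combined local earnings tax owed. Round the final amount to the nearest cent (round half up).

Willowgrove Canton, 1 Jan – 5 Jun 2015: 156 days → €164,000 × 2.85% × 156/365 = €1,997.6548
The City of Northham, 6 Jun – 6 Nov 2015: 154 days → €164,000 × 0.5% × 154/365 = €345.9726
Greenland, 7 Nov – 31 Dec 2015: 55 days → €164,000 × 3.55% × 55/365 = €877.2877
Total = €3,220.9151

€3,220.92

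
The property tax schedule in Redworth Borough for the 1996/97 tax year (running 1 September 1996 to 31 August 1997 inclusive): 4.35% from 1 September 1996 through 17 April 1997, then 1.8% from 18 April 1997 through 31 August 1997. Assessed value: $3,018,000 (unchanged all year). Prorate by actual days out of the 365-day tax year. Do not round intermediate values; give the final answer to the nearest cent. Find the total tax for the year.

1 September 1996 – 17 April 1997: 229 days at 4.35% → $3,018,000 × 4.35% × 229/365 = $82,366.5945
18 April – 31 August 1997: 136 days at 1.8% → $3,018,000 × 1.8% × 136/365 = $20,241.2712
Total = $102,607.8658

$102,607.87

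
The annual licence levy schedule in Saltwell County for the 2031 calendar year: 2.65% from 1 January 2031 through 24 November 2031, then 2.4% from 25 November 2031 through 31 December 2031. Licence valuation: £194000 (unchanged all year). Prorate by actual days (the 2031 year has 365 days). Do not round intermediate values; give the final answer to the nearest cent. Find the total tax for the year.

1 January – 24 November 2031: 328 days at 2.65% → £194000 × 2.65% × 328/365 = £4619.8575
25 November – 31 December 2031: 37 days at 2.4% → £194000 × 2.4% × 37/365 = £471.9781
Total = £5091.8356

£5091.84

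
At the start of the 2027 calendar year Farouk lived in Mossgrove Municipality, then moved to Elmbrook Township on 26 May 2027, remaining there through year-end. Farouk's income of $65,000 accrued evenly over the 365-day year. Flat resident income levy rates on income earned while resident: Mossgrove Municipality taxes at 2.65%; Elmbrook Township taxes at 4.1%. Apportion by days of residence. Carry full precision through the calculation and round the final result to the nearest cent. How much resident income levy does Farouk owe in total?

Mossgrove Municipality, 1 January – 25 May 2027: 145 days → $65,000 × 2.65% × 145/365 = $684.2808
Elmbrook Township, 26 May – 31 December 2027: 220 days → $65,000 × 4.1% × 220/365 = $1,606.3014
Total = $2,290.5822

$2,290.58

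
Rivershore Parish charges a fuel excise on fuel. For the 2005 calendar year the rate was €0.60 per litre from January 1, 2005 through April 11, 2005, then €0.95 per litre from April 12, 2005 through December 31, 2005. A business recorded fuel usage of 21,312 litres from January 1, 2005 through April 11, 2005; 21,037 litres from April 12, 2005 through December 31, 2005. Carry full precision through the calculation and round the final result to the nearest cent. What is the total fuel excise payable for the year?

January 1 – April 11, 2005: 21,312 litres at €0.60/litre → €12,787.20
April 12 – December 31, 2005: 21,037 litres at €0.95/litre → €19,985.15

€32,772.35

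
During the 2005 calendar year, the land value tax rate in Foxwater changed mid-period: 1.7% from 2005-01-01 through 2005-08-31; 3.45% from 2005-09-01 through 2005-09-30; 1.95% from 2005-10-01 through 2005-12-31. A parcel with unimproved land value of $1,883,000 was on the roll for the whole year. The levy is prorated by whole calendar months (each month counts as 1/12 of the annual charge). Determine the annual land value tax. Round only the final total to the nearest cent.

$35,933.92

2005-01-01 to 2005-08-31: 8 months at 1.7% → $1,883,000 × 1.7% × 8/12 = $21,340.6667
2005-09-01 to 2005-09-30: 1 month at 3.45% → $1,883,000 × 3.45% × 1/12 = $5,413.6250
2005-10-01 to 2005-12-31: 3 months at 1.95% → $1,883,000 × 1.95% × 3/12 = $9,179.6250
Total = $35,933.9167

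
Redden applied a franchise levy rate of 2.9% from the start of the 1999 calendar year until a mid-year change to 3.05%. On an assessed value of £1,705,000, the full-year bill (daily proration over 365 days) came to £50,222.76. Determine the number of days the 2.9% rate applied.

254 days

Let d = days at the first rate; then 365 − d days at the second rate.
£1,705,000 × [2.9%·d + 3.05%·(365−d)] / 365 = £50,222.76
Solving gives d = 254, so the new rate took effect on September 12, 1999.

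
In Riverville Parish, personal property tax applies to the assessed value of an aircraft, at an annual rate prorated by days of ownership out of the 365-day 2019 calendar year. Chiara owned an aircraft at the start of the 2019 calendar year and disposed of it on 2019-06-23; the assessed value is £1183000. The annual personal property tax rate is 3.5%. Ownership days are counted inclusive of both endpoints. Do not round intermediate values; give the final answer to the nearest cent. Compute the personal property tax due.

Days held (2019-01-01 to 2019-06-23): 174 out of 365
Tax = £1183000 × 3.5% × 174/365 = £19738.2740

£19738.27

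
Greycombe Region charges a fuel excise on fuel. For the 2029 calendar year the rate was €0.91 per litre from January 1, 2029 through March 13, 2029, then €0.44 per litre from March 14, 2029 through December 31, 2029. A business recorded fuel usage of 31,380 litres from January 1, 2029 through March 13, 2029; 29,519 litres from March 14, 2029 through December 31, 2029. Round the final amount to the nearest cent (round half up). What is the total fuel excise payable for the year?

January 1 – March 13, 2029: 31,380 litres at €0.91/litre → €28,555.80
March 14 – December 31, 2029: 29,519 litres at €0.44/litre → €12,988.36

€41,544.16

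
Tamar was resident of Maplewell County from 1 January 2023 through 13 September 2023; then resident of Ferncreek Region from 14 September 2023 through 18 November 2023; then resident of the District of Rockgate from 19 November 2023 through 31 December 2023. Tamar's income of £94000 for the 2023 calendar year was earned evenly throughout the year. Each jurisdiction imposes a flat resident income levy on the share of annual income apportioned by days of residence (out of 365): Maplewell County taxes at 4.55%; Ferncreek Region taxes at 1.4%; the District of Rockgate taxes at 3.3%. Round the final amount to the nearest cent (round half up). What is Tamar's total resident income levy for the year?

£3603.16

Maplewell County, 1 January – 13 September 2023: 256 days → £94000 × 4.55% × 256/365 = £2999.7589
Ferncreek Region, 14 September – 18 November 2023: 66 days → £94000 × 1.4% × 66/365 = £237.9616
The District of Rockgate, 19 November – 31 December 2023: 43 days → £94000 × 3.3% × 43/365 = £365.4411
Total = £3603.1616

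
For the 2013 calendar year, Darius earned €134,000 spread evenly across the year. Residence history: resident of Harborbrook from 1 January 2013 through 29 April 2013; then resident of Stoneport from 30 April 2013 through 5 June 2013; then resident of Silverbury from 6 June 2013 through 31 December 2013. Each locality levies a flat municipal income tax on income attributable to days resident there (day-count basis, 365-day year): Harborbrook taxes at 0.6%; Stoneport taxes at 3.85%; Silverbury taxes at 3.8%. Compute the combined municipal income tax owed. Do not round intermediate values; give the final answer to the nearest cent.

Harborbrook, 1 January – 29 April 2013: 119 days → €134,000 × 0.6% × 119/365 = €262.1260
Stoneport, 30 April – 5 June 2013: 37 days → €134,000 × 3.85% × 37/365 = €522.9671
Silverbury, 6 June – 31 December 2013: 209 days → €134,000 × 3.8% × 209/365 = €2,915.6932
Total = €3,700.7863

€3,700.79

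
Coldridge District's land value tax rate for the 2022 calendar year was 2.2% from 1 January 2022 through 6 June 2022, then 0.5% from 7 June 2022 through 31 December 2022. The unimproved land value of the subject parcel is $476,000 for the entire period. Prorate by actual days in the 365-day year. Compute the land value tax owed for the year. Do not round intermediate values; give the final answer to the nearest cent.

1 January – 6 June 2022: 157 days at 2.2% → $476,000 × 2.2% × 157/365 = $4,504.3945
7 June – 31 December 2022: 208 days at 0.5% → $476,000 × 0.5% × 208/365 = $1,356.2740
Total = $5,860.6685

$5,860.67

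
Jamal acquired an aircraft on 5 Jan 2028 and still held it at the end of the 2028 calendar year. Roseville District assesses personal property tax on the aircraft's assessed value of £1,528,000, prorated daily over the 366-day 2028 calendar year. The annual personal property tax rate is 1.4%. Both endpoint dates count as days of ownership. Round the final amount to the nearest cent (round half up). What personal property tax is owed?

£21,158.21

Days held (5 Jan – 31 Dec 2028): 362 out of 366
Tax = £1,528,000 × 1.4% × 362/366 = £21,158.2077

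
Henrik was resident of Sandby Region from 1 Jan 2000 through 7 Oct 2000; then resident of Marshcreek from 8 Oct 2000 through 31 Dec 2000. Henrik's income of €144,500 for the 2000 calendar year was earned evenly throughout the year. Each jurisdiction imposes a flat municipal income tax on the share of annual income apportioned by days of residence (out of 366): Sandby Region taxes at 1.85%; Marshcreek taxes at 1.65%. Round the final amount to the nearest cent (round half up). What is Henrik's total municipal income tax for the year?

Sandby Region, 1 Jan – 7 Oct 2000: 281 days → €144,500 × 1.85% × 281/366 = €2,052.4133
Marshcreek, 8 Oct – 31 Dec 2000: 85 days → €144,500 × 1.65% × 85/366 = €553.7193
Total = €2,606.1325

€2,606.13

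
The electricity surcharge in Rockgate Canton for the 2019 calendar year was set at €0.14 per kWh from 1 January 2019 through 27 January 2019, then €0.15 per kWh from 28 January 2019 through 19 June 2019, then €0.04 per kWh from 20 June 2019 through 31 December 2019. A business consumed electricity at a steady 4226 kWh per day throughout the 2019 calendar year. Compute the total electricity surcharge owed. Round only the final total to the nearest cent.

1 January – 27 January 2019: 27 days × 4226 kWh/day = 114,102 kWh at €0.14/kWh → €15974.28
28 January – 19 June 2019: 143 days × 4226 kWh/day = 604,318 kWh at €0.15/kWh → €90647.70
20 June – 31 December 2019: 195 days × 4226 kWh/day = 824,070 kWh at €0.04/kWh → €32962.80

€139584.78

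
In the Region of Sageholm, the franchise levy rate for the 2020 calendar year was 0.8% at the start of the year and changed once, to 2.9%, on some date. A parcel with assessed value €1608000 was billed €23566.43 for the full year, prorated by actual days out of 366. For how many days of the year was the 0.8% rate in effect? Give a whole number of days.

Let d = days at the first rate; then 366 − d days at the second rate.
€1608000 × [0.8%·d + 2.9%·(366−d)] / 366 = €23566.43
Solving gives d = 250, so the new rate took effect on September 7, 2020.

250 days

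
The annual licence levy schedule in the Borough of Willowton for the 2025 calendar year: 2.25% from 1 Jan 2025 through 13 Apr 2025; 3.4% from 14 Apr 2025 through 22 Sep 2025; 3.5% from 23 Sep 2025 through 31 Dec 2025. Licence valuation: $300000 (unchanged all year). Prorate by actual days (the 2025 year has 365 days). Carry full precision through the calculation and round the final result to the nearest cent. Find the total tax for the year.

1 Jan – 13 Apr 2025: 103 days at 2.25% → $300000 × 2.25% × 103/365 = $1904.7945
14 Apr – 22 Sep 2025: 162 days at 3.4% → $300000 × 3.4% × 162/365 = $4527.1233
23 Sep – 31 Dec 2025: 100 days at 3.5% → $300000 × 3.5% × 100/365 = $2876.7123
Total = $9308.6301

$9308.63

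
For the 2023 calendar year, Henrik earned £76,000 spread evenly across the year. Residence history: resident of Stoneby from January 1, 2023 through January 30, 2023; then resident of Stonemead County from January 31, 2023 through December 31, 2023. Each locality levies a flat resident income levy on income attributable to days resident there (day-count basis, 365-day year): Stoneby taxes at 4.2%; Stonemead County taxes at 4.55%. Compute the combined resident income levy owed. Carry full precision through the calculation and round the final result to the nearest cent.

£3,436.14

Stoneby, January 1 – January 30, 2023: 30 days → £76,000 × 4.2% × 30/365 = £262.3562
Stonemead County, January 31 – December 31, 2023: 335 days → £76,000 × 4.55% × 335/365 = £3,173.7808
Total = £3,436.1370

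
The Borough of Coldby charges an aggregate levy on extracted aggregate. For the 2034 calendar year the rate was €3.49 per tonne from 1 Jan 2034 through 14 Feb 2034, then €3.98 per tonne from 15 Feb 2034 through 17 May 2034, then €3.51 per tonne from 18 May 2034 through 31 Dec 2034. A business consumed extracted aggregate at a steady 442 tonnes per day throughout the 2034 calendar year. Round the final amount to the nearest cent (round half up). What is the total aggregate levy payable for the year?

€584,982.58

1 Jan – 14 Feb 2034: 45 days × 442 tonnes/day = 19,890 tonnes at €3.49/tonne → €69,416.10
15 Feb – 17 May 2034: 92 days × 442 tonnes/day = 40,664 tonnes at €3.98/tonne → €161,842.72
18 May – 31 Dec 2034: 228 days × 442 tonnes/day = 100,776 tonnes at €3.51/tonne → €353,723.76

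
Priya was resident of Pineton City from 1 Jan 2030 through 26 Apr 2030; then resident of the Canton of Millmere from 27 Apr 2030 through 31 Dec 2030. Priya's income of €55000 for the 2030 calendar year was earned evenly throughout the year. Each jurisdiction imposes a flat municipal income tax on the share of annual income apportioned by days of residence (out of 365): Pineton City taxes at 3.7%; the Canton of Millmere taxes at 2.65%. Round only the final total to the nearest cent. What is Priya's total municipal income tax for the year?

Pineton City, 1 Jan – 26 Apr 2030: 116 days → €55000 × 3.7% × 116/365 = €646.7397
The Canton of Millmere, 27 Apr – 31 Dec 2030: 249 days → €55000 × 2.65% × 249/365 = €994.2945
Total = €1641.0342

€1641.03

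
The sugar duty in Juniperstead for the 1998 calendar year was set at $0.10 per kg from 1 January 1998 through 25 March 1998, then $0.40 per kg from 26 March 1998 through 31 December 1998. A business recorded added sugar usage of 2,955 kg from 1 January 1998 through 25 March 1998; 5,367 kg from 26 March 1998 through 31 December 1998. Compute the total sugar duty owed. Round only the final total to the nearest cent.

1 January – 25 March 1998: 2,955 kg at $0.10/kg → $295.50
26 March – 31 December 1998: 5,367 kg at $0.40/kg → $2,146.80

$2,442.30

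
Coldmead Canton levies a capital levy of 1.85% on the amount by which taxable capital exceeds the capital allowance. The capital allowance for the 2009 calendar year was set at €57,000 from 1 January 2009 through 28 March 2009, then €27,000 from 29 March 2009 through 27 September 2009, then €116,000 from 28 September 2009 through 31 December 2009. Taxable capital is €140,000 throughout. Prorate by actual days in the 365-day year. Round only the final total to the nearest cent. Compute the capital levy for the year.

€1,529.67

1 January – 28 March 2009: 87 days, exemption €57,000 → (€140,000 − €57,000) × 1.85% × 87/365 = €365.9959
29 March – 27 September 2009: 183 days, exemption €27,000 → (€140,000 − €27,000) × 1.85% × 183/365 = €1,048.1137
28 September – 31 December 2009: 95 days, exemption €116,000 → (€140,000 − €116,000) × 1.85% × 95/365 = €115.5616
Total = €1,529.6712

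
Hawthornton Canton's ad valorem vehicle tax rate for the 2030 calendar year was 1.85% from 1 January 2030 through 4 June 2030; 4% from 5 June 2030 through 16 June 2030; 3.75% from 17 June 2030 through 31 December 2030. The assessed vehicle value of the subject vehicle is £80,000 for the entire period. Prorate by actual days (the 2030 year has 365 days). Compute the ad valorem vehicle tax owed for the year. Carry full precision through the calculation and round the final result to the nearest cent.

£2,361.10

1 January – 4 June 2030: 155 days at 1.85% → £80,000 × 1.85% × 155/365 = £628.4932
5 June – 16 June 2030: 12 days at 4% → £80,000 × 4% × 12/365 = £105.2055
17 June – 31 December 2030: 198 days at 3.75% → £80,000 × 3.75% × 198/365 = £1,627.3973
Total = £2,361.0959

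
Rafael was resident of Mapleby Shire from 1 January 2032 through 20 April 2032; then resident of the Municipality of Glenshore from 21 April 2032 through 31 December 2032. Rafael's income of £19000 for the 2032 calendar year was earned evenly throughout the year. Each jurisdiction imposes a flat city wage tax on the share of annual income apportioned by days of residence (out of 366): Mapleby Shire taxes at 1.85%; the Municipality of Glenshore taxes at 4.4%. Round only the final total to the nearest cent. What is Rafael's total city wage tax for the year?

£689.06

Mapleby Shire, 1 January – 20 April 2032: 111 days → £19000 × 1.85% × 111/366 = £106.6025
The Municipality of Glenshore, 21 April – 31 December 2032: 255 days → £19000 × 4.4% × 255/366 = £582.4590
Total = £689.0615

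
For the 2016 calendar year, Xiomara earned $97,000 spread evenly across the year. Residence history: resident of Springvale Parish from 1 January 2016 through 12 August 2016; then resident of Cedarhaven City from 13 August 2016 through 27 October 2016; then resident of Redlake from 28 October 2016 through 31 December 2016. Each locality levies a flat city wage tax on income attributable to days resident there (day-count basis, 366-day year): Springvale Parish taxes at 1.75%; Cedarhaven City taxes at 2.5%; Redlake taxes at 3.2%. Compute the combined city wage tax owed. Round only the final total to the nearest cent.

$2,098.35

Springvale Parish, 1 January – 12 August 2016: 225 days → $97,000 × 1.75% × 225/366 = $1,043.5451
Cedarhaven City, 13 August – 27 October 2016: 76 days → $97,000 × 2.5% × 76/366 = $503.5519
Redlake, 28 October – 31 December 2016: 65 days → $97,000 × 3.2% × 65/366 = $551.2568
Total = $2,098.3538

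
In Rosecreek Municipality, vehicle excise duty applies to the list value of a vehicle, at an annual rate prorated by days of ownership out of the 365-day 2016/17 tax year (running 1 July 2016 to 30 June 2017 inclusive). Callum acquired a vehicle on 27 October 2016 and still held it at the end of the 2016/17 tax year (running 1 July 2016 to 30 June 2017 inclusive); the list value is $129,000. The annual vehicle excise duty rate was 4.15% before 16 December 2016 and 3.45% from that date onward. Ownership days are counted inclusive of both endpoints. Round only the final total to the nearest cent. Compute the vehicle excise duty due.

$3,135.41

27 October – 15 December 2016: 50 days at 4.15% → $129,000 × 4.15% × 50/365 = $733.3562
16 December 2016 – 30 June 2017: 197 days at 3.45% → $129,000 × 3.45% × 197/365 = $2,402.0507
Total = $3,135.4068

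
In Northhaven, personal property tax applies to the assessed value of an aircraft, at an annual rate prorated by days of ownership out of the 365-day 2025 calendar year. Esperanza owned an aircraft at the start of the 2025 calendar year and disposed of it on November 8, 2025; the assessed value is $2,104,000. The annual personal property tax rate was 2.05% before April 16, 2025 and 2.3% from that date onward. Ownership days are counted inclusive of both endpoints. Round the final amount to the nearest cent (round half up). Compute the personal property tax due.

January 1 – April 15, 2025: 105 days at 2.05% → $2,104,000 × 2.05% × 105/365 = $12,407.8356
April 16 – November 8, 2025: 207 days at 2.3% → $2,104,000 × 2.3% × 207/365 = $27,444.2301
Total = $39,852.0658

$39,852.07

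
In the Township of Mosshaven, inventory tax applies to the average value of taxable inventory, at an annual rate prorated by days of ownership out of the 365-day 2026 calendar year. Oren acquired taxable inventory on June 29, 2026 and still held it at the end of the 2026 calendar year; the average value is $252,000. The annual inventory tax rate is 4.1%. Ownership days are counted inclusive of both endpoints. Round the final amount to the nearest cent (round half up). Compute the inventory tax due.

Days held (June 29 – December 31, 2026): 186 out of 365
Tax = $252,000 × 4.1% × 186/365 = $5,265.0740

$5,265.07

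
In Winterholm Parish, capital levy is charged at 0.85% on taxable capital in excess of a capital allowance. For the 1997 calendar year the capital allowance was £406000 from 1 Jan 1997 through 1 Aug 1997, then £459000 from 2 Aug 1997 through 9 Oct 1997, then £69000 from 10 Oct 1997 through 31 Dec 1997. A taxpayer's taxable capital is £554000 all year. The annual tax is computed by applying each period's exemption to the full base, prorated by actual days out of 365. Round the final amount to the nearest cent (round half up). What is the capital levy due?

£1824.22

1 Jan – 1 Aug 1997: 213 days, exemption £406000 → (£554000 − £406000) × 0.85% × 213/365 = £734.1205
2 Aug – 9 Oct 1997: 69 days, exemption £459000 → (£554000 − £459000) × 0.85% × 69/365 = £152.6507
10 Oct – 31 Dec 1997: 83 days, exemption £69000 → (£554000 − £69000) × 0.85% × 83/365 = £937.4452
Total = £1824.2164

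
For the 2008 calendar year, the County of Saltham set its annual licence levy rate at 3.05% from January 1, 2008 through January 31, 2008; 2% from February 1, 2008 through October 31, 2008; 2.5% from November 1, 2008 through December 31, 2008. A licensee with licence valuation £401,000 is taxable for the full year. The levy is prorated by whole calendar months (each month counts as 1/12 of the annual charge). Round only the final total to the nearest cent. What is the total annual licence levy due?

£8,705.04

January 1 – January 31, 2008: 1 month at 3.05% → £401,000 × 3.05% × 1/12 = £1,019.2083
February 1 – October 31, 2008: 9 months at 2% → £401,000 × 2% × 9/12 = £6,015.0000
November 1 – December 31, 2008: 2 months at 2.5% → £401,000 × 2.5% × 2/12 = £1,670.8333
Total = £8,705.0417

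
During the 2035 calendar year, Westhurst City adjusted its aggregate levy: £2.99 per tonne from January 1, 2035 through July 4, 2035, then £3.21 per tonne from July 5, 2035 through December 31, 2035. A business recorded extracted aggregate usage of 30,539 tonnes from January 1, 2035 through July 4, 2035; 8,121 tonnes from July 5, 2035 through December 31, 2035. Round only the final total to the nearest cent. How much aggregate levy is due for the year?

£117380.02

January 1 – July 4, 2035: 30,539 tonnes at £2.99/tonne → £91311.61
July 5 – December 31, 2035: 8,121 tonnes at £3.21/tonne → £26068.41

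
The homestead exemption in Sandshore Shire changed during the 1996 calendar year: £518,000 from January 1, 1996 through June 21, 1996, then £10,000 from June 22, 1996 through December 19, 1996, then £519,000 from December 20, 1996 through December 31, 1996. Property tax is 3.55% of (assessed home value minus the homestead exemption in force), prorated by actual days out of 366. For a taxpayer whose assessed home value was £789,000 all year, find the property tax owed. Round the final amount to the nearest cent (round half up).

January 1 – June 21, 1996: 173 days, exemption £518,000 → (£789,000 − £518,000) × 3.55% × 173/366 = £4,547.3948
June 22 – December 19, 1996: 181 days, exemption £10,000 → (£789,000 − £10,000) × 3.55% × 181/366 = £13,676.1325
December 20 – December 31, 1996: 12 days, exemption £519,000 → (£789,000 − £519,000) × 3.55% × 12/366 = £314.2623
Total = £18,537.7896

£18,537.79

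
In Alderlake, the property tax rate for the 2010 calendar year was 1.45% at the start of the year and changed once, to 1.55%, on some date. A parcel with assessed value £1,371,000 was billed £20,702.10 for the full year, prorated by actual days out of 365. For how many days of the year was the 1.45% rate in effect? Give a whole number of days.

146 days

Let d = days at the first rate; then 365 − d days at the second rate.
£1,371,000 × [1.45%·d + 1.55%·(365−d)] / 365 = £20,702.10
Solving gives d = 146, so the new rate took effect on 27 May 2010.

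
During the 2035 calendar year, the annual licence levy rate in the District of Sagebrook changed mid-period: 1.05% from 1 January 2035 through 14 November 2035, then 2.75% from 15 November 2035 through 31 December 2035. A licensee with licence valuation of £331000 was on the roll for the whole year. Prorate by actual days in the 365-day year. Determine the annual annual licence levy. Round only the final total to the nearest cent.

£4200.07

1 January – 14 November 2035: 318 days at 1.05% → £331000 × 1.05% × 318/365 = £3027.9699
15 November – 31 December 2035: 47 days at 2.75% → £331000 × 2.75% × 47/365 = £1172.1027
Total = £4200.0726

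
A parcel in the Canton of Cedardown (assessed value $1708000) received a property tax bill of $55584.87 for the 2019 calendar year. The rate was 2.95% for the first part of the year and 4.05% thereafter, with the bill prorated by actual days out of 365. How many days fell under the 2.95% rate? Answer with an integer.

Let d = days at the first rate; then 365 − d days at the second rate.
$1708000 × [2.95%·d + 4.05%·(365−d)] / 365 = $55584.87
Solving gives d = 264, so the new rate took effect on 22 September 2019.

264 days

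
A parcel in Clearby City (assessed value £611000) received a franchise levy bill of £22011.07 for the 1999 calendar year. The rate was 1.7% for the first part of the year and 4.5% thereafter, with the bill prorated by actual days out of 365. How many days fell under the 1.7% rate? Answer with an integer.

Let d = days at the first rate; then 365 − d days at the second rate.
£611000 × [1.7%·d + 4.5%·(365−d)] / 365 = £22011.07
Solving gives d = 117, so the new rate took effect on 28 April 1999.

117 days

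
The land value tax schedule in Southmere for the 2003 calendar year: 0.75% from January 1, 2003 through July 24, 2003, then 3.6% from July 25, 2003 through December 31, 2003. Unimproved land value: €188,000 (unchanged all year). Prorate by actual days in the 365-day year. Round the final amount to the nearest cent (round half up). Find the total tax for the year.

January 1 – July 24, 2003: 205 days at 0.75% → €188,000 × 0.75% × 205/365 = €791.9178
July 25 – December 31, 2003: 160 days at 3.6% → €188,000 × 3.6% × 160/365 = €2,966.7945
Total = €3,758.7123

€3,758.71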